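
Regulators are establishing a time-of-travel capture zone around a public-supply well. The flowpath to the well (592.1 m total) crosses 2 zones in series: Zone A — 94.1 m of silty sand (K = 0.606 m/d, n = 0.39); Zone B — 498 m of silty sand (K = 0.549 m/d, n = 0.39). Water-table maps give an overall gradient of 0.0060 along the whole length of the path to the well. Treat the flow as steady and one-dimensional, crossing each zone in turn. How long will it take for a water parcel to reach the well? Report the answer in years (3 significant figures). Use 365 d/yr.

For zones in series the flux q is common to all zones; the equivalent conductivity is the harmonic (thickness-weighted) mean, K_eq = L_total / Σ(L_j/K_j).
Σ(L/K) = 94.1/0.606 + 498/0.549 = 155.3 + 907.1 = 1062 d
K_eq = L_total / Σ(L/K) = 592.1 / 1062 = 0.5573 m/d
q = K_eq · i = 0.5573 × 0.0060 = 0.003344 m/d (same in every zone)
Zone A: v = q/n = 0.003344/0.39 = 0.008574 m/d → t_A = 94.1/0.008574 = 10970 d
Zone B: v = q/n = 0.003344/0.39 = 0.008574 m/d → t_B = 498/0.008574 = 58080 d
Total t = 10970 + 58080 = 69050 d
   = 69050 / 365 = 189 yr

189 years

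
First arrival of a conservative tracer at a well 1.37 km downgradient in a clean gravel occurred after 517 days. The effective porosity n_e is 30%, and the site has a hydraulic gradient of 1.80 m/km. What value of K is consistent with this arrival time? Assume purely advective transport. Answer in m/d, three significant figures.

L = 1.37 km = 1370 m
v = L / t = 1370 / 517 = 2.650 m/d
K = v · n / i = 2.650 × 0.30 / 0.0018 = 442 m/d

442 m/d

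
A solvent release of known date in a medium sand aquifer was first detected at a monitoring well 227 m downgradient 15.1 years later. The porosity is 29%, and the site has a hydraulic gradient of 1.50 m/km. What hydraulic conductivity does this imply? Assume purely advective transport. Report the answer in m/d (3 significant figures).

t = 15.1 years = 5512 d
v = L / t = 227 / 5512 = 0.04119 m/d
K = v · n / i = 0.04119 × 0.29 / 0.0015 = 7.96 m/d

7.96 m/d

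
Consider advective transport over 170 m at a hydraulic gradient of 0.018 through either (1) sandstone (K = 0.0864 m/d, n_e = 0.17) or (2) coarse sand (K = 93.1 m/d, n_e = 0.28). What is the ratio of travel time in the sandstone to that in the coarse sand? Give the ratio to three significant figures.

654

Unit 1 (sandstone): v = 0.0864×0.018/0.17 = 0.009148 m/d, t = 170/0.009148 = 18580 d
Unit 2 (coarse sand): v = 93.1×0.018/0.28 = 5.985 m/d, t = 170/5.985 = 28.40 d
t(sandstone) / t(coarse sand) = 18580/28.40 = 654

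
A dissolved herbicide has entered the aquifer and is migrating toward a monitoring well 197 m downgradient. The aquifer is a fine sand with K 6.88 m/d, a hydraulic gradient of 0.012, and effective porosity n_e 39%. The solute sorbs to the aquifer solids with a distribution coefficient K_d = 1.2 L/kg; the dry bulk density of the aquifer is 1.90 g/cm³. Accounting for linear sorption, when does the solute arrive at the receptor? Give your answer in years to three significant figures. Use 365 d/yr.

Specific discharge q = 6.88 × 0.012 = 0.08256 m/d
Average linear velocity = 0.08256 / 0.39 = 0.2117 m/d
Retardation R = 1 + ρ_b·K_d/n = 1 + 1.90×1.2/0.39 = 6.846
Contaminant velocity v_c = v/R = 0.2117/6.846 = 0.03092 m/d
t = L/v_c = 197/0.03092 = 6371 d
   = 6371/365 = 17.5 yr

17.5 years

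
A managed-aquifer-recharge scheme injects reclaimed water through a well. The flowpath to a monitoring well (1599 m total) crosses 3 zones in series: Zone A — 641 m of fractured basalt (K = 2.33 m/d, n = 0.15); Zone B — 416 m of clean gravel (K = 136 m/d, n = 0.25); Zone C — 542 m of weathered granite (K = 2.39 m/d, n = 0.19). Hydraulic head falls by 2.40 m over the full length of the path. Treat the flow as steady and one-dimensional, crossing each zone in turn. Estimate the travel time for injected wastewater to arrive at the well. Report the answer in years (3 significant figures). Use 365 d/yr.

Steady 1-D flow in series ⇒ the Darcy flux q is identical in every zone and the zone head losses add (resistances L/K in series).
Σ(L/K) = 641/2.33 + 416/136 + 542/2.39 = 275.1 + 3.059 + 226.8 = 504.9 d
q = ΔH / Σ(L/K) = 2.40 / 504.9 = 0.004753 m/d (same in every zone)
Zone A: v = q/n = 0.004753/0.15 = 0.03169 m/d → t_A = 641/0.03169 = 20230 d
Zone B: v = q/n = 0.004753/0.25 = 0.01901 m/d → t_B = 416/0.01901 = 21880 d
Zone C: v = q/n = 0.004753/0.19 = 0.02502 m/d → t_C = 542/0.02502 = 21670 d
Total t = 20230 + 21880 + 21670 = 63780 d
   = 63780 / 365 = 175 yr

175 years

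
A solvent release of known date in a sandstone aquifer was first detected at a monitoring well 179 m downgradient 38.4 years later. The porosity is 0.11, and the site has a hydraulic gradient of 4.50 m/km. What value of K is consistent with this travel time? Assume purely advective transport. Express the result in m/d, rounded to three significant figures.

0.312 m/d

t = 38.4 years = 14020 d
v = L / t = 179 / 14020 = 0.01277 m/d
K = v · n / i = 0.01277 × 0.11 / 0.0045 = 0.312 m/d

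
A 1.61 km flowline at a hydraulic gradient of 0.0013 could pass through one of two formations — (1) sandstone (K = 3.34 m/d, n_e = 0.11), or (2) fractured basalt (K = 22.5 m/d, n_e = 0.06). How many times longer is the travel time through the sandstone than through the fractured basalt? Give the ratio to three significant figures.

Unit 1 (sandstone): v = 3.34×0.0013/0.11 = 0.03947 m/d, t = 1610/0.03947 = 40790 d
Unit 2 (fractured basalt): v = 22.5×0.0013/0.06 = 0.4875 m/d, t = 1610/0.4875 = 3303 d
t(sandstone) / t(fractured basalt) = 40790/3303 = 12.4

12.4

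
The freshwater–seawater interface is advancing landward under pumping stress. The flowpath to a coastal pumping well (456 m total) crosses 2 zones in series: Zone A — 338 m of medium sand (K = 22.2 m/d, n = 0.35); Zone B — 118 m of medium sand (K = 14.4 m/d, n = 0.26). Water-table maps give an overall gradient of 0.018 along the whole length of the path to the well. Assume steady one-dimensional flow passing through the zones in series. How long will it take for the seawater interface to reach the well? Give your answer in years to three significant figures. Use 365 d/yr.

For zones in series the flux q is common to all zones; the equivalent conductivity is the harmonic (thickness-weighted) mean, K_eq = L_total / Σ(L_j/K_j).
Σ(L/K) = 338/22.2 + 118/14.4 = 15.23 + 8.194 = 23.42 d
K_eq = L_total / Σ(L/K) = 456 / 23.42 = 19.47 m/d
q = K_eq · i = 19.47 × 0.018 = 0.3505 m/d (same in every zone)
Zone A: v = q/n = 0.3505/0.35 = 1.001 m/d → t_A = 338/1.001 = 337.5 d
Zone B: v = q/n = 0.3505/0.26 = 1.348 m/d → t_B = 118/1.348 = 87.54 d
Total t = 337.5 + 87.54 = 425.1 d
   = 425.1 / 365 = 1.16 yr

1.16 years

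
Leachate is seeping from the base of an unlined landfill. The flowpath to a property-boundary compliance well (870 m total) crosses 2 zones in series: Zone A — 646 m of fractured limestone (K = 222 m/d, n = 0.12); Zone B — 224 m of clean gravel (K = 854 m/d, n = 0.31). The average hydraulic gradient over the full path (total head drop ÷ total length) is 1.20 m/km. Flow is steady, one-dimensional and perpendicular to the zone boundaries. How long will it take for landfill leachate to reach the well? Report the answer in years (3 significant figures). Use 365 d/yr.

For zones in series the flux q is common to all zones; the equivalent conductivity is the harmonic (thickness-weighted) mean, K_eq = L_total / Σ(L_j/K_j).
Σ(L/K) = 646/222 + 224/854 = 2.910 + 0.2623 = 3.172 d
K_eq = L_total / Σ(L/K) = 870 / 3.172 = 274.3 m/d
q = K_eq · i = 274.3 × 0.0012 = 0.3291 m/d (same in every zone)
Zone A: v = q/n = 0.3291/0.12 = 2.743 m/d → t_A = 646/2.743 = 235.5 d
Zone B: v = q/n = 0.3291/0.31 = 1.062 m/d → t_B = 224/1.062 = 211.0 d
Total t = 235.5 + 211.0 = 446.5 d
   = 446.5 / 365 = 1.22 yr

1.22 years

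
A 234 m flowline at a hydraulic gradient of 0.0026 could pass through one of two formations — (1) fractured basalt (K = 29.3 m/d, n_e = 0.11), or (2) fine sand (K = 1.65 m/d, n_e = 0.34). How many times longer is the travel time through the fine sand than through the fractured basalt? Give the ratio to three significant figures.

Unit 1 (fractured basalt): v = 29.3×0.0026/0.11 = 0.6925 m/d, t = 234/0.6925 = 337.9 d
Unit 2 (fine sand): v = 1.65×0.0026/0.34 = 0.01262 m/d, t = 234/0.01262 = 18550 d
t(fine sand) / t(fractured basalt) = 18550/337.9 = 54.9

54.9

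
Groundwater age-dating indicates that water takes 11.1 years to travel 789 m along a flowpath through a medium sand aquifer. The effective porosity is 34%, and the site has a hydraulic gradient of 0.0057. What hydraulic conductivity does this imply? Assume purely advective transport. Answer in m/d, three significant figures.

t = 11.1 years = 4052 d
v = L / t = 789 / 4052 = 0.1947 m/d
K = v · n / i = 0.1947 × 0.34 / 0.0057 = 11.6 m/d

11.6 m/d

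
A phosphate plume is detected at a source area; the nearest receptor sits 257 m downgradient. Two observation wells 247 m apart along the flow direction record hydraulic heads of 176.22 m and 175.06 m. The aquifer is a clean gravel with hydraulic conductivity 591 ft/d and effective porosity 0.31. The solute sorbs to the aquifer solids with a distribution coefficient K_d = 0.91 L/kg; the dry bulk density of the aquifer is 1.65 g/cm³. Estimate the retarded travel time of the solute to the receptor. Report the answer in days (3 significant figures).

Hydraulic gradient i = (176.22 − 175.06) / 247 = 1.16 / 247 = 0.004696
K = 591 ft/d × 0.3048 = 180.1 m/d
Specific discharge q = 180.1 × 0.004696 = 0.8460 m/d
v = Ki/n = 180.1·0.004696/0.31 = 2.729 m/d
Retardation R = 1 + ρ_b·K_d/n = 1 + 1.65×0.91/0.31 = 5.844
Contaminant velocity v_c = v/R = 2.729/5.844 = 0.4670 m/d
t = L/v_c = 257/0.4670 = 550.3 d

550 days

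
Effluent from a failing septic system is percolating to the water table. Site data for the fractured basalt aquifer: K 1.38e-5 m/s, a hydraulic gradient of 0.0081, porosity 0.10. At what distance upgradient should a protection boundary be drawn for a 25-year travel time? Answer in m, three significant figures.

881 m

K = 1.38e-5 m/s × 86400 s/d = 1.192 m/d
Specific discharge q = 1.192 × 0.0081 = 0.009658 m/d
Seepage velocity v = q / n = 0.009658 / 0.10 = 0.09658 m/d
T = 25 yr × 365 = 9125 d
L = v × T = 0.09658 × 9125 = 881.3 m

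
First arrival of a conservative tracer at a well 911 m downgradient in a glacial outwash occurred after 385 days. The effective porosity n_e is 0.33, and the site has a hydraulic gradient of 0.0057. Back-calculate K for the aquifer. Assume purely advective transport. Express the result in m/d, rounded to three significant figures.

137 m/d

v = L / t = 911 / 385 = 2.366 m/d
K = v · n / i = 2.366 × 0.33 / 0.0057 = 137 m/d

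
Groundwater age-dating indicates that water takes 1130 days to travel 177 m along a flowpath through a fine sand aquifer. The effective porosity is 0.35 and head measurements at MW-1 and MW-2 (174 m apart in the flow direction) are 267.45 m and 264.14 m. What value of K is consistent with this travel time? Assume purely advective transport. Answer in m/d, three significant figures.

Hydraulic gradient i = (267.45 − 264.14) / 174 = 3.31 / 174 = 0.01902
v = L / t = 177 / 1130 = 0.1566 m/d
K = v · n / i = 0.1566 × 0.35 / 0.01902 = 2.88 m/d

2.88 m/d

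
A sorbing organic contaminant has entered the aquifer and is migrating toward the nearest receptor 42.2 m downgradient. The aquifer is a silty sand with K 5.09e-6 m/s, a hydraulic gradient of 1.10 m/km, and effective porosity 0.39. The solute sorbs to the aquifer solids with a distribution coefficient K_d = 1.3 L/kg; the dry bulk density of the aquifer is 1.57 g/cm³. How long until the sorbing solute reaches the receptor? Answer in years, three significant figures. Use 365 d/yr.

K = 5.09e-6 m/s × 86400 s/d = 0.4398 m/d
Darcy flux q = K·i = 0.4398 × 0.0011 = 4.838e-4 m/d
v_s = q/n_e = 4.838e-4/0.39 = 0.001240 m/d
Retardation R = 1 + ρ_b·K_d/n = 1 + 1.57×1.3/0.39 = 6.233
Contaminant velocity v_c = v/R = 0.001240/6.233 = 1.990e-4 m/d
t = L/v_c = 42.2/1.990e-4 = 212100 d
   = 212100/365 = 581 yr

581 years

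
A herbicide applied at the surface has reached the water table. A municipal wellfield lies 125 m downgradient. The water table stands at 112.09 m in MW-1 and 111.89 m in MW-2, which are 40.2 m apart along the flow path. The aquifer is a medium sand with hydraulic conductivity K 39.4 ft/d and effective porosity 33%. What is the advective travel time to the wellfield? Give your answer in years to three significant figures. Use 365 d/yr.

1.89 years

Hydraulic gradient i = (112.09 − 111.89) / 40.2 = 0.20 / 40.2 = 0.004975
K = 39.4 ft/d × 0.3048 = 12.01 m/d
q = Ki = 12.01 × 0.004975 = 0.05975 m/d
Seepage velocity v = q / n = 0.05975 / 0.33 = 0.1811 m/d
t = L / v = 125 / 0.1811 = 690.4 d
   = 690.4 / 365 = 1.89 yr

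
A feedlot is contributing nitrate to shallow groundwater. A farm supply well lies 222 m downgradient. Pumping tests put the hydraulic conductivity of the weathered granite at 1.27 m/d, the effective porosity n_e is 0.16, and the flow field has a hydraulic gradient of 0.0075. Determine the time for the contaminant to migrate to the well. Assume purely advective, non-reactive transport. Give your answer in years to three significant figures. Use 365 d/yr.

Specific discharge q = 1.27 × 0.0075 = 0.009525 m/d
Seepage velocity v = q / n = 0.009525 / 0.16 = 0.05953 m/d
t = L / v = 222 / 0.05953 = 3729 d
   = 3729 / 365 = 10.2 yr

10.2 years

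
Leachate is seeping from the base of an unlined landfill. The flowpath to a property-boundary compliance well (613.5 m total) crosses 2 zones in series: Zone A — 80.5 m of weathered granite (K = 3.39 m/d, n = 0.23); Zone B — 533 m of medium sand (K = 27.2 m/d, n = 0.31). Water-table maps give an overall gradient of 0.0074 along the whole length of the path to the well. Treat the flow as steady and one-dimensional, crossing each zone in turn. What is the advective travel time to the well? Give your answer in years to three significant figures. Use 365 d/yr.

Continuity: the same q passes through each zone, so ΔH = q·Σ(L_j/K_j) — the zones act as resistances in series.
Σ(L/K) = 80.5/3.39 + 533/27.2 = 23.75 + 19.60 = 43.34 d
K_eq = L_total / Σ(L/K) = 613.5 / 43.34 = 14.15 m/d
q = K_eq · i = 14.15 × 0.0074 = 0.1047 m/d (same in every zone)
Zone A: v = q/n = 0.1047/0.23 = 0.4554 m/d → t_A = 80.5/0.4554 = 176.8 d
Zone B: v = q/n = 0.1047/0.31 = 0.3379 m/d → t_B = 533/0.3379 = 1577 d
Total t = 176.8 + 1577 = 1754 d
   = 1754 / 365 = 4.81 yr

4.81 years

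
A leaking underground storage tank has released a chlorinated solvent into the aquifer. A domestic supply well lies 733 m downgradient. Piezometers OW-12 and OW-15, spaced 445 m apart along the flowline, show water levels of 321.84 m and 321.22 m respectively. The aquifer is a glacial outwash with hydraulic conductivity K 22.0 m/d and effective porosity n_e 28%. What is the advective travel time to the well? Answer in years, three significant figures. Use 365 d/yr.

Hydraulic gradient i = (321.84 − 321.22) / 445 = 0.62 / 445 = 0.001393
q = Ki = 22.0 × 0.001393 = 0.03065 m/d
Seepage velocity v = q / n = 0.03065 / 0.28 = 0.1095 m/d
t = L / v = 733 / 0.1095 = 6696 d
   = 6696 / 365 = 18.3 yr

18.3 years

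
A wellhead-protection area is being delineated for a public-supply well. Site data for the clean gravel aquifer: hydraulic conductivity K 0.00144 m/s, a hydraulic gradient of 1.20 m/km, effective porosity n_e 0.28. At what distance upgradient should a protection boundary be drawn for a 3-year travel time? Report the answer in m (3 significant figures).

K = 0.00144 m/s × 86400 s/d = 124.4 m/d
Specific discharge q = 124.4 × 0.0012 = 0.1493 m/d
v = Ki/n = 124.4·0.0012/0.28 = 0.5332 m/d
T = 3 yr × 365 = 1095 d
L = v × T = 0.5332 × 1095 = 583.9 m

584 m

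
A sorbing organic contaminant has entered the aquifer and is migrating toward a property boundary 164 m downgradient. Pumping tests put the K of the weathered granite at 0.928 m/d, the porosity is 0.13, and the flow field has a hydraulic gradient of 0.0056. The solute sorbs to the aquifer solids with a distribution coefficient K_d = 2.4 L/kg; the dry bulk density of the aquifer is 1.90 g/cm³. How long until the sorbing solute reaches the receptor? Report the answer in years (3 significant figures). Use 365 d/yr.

Darcy flux q = K·i = 0.928 × 0.0056 = 0.005197 m/d
v_s = q/n_e = 0.005197/0.13 = 0.03998 m/d
Retardation R = 1 + ρ_b·K_d/n = 1 + 1.90×2.4/0.13 = 36.08
Contaminant velocity v_c = v/R = 0.03998/36.08 = 0.001108 m/d
t = L/v_c = 164/0.001108 = 148000 d
   = 148000/365 = 405 yr

405 years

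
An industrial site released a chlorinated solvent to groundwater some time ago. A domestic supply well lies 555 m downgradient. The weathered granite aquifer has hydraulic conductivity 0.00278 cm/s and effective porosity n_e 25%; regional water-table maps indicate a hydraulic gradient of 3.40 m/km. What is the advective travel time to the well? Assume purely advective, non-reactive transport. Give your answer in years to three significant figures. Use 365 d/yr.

K = 0.00278 cm/s × 864 = 2.402 m/d
Specific discharge q = 2.402 × 0.0034 = 0.008167 m/d
v = Ki/n = 2.402·0.0034/0.25 = 0.03267 m/d
t = L / v = 555 / 0.03267 = 16990 d
   = 16990 / 365 = 46.5 yr

46.5 years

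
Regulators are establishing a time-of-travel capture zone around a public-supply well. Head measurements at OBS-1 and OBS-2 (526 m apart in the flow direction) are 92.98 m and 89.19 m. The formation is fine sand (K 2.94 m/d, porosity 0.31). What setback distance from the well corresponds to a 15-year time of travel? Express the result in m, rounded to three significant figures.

Hydraulic gradient i = (92.98 − 89.19) / 526 = 3.79 / 526 = 0.007205
Specific discharge q = 2.94 × 0.007205 = 0.02118 m/d
v_s = q/n_e = 0.02118/0.31 = 0.06833 m/d
T = 15 yr × 365 = 5475 d
L = v × T = 0.06833 × 5475 = 374.1 m

374 m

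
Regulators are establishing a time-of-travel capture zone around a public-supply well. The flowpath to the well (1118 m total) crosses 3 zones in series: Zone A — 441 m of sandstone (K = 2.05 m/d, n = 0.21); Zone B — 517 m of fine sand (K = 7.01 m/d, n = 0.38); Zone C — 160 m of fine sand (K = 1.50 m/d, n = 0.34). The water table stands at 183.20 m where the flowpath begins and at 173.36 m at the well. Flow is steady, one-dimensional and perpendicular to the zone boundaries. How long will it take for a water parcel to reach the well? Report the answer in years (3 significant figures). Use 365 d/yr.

Total head drop ΔH = 183.20 − 173.36 = 9.84 m
Steady 1-D flow in series ⇒ the Darcy flux q is identical in every zone and the zone head losses add (resistances L/K in series).
Σ(L/K) = 441/2.05 + 517/7.01 + 160/1.50 = 215.1 + 73.75 + 106.7 = 395.5 d
q = ΔH / Σ(L/K) = 9.84 / 395.5 = 0.02488 m/d (same in every zone)
Zone A: v = q/n = 0.02488/0.21 = 0.1185 m/d → t_A = 441/0.1185 = 3723 d
Zone B: v = q/n = 0.02488/0.38 = 0.06547 m/d → t_B = 517/0.06547 = 7897 d
Zone C: v = q/n = 0.02488/0.34 = 0.07317 m/d → t_C = 160/0.07317 = 2187 d
Total t = 3723 + 7897 + 2187 = 13810 d
   = 13810 / 365 = 37.8 yr

37.8 years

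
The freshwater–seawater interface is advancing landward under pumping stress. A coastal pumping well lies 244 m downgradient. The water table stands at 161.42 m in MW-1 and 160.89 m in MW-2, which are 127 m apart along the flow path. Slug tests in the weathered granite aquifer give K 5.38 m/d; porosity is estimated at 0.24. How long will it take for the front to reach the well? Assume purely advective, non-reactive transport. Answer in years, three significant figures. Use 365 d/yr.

Hydraulic gradient i = (161.42 − 160.89) / 127 = 0.53 / 127 = 0.004173
Darcy flux q = K·i = 5.38 × 0.004173 = 0.02245 m/d
Seepage velocity v = q / n = 0.02245 / 0.24 = 0.09355 m/d
t = L / v = 244 / 0.09355 = 2608 d
   = 2608 / 365 = 7.15 yr

7.15 years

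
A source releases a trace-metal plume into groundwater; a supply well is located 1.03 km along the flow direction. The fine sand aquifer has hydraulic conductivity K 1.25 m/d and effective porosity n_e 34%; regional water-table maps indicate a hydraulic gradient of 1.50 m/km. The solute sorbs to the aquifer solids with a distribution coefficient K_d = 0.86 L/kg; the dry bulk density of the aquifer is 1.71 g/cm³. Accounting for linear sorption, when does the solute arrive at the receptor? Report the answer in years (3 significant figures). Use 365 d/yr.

2720 years

Specific discharge q = 1.25 × 0.0015 = 0.001875 m/d
v = Ki/n = 1.25·0.0015/0.34 = 0.005515 m/d
Retardation R = 1 + ρ_b·K_d/n = 1 + 1.71×0.86/0.34 = 5.325
Contaminant velocity v_c = v/R = 0.005515/5.325 = 0.001036 m/d
L = 1.03 km = 1030 m
t = L/v_c = 1030/0.001036 = 994600 d
   = 994600/365 = 2720 yr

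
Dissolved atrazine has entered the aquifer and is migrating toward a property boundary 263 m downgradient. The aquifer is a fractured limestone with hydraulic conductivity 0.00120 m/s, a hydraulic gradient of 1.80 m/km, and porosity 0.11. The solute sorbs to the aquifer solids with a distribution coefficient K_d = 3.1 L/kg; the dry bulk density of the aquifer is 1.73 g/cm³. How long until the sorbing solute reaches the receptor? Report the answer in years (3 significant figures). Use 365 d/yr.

21.1 years

K = 0.00120 m/s × 86400 s/d = 103.7 m/d
Specific discharge q = 103.7 × 0.0018 = 0.1866 m/d
v = Ki/n = 103.7·0.0018/0.11 = 1.697 m/d
Retardation R = 1 + ρ_b·K_d/n = 1 + 1.73×3.1/0.11 = 49.75
Contaminant velocity v_c = v/R = 1.697/49.75 = 0.03410 m/d
t = L/v_c = 263/0.03410 = 7713 d
   = 7713/365 = 21.1 yr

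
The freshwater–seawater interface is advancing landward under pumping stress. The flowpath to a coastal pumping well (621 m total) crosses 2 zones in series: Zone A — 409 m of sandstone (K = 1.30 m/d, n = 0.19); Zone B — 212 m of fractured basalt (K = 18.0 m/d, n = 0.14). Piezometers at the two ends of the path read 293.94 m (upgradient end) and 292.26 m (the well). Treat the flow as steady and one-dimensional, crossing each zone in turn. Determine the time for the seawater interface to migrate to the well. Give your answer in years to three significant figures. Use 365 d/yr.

Total head drop ΔH = 293.94 − 292.26 = 1.68 m
Steady 1-D flow in series ⇒ the Darcy flux q is identical in every zone and the zone head losses add (resistances L/K in series).
Σ(L/K) = 409/1.30 + 212/18.0 = 314.6 + 11.78 = 326.4 d
q = ΔH / Σ(L/K) = 1.68 / 326.4 = 0.005147 m/d (same in every zone)
Zone A: v = q/n = 0.005147/0.19 = 0.02709 m/d → t_A = 409/0.02709 = 15100 d
Zone B: v = q/n = 0.005147/0.14 = 0.03677 m/d → t_B = 212/0.03677 = 5766 d
Total t = 15100 + 5766 = 20860 d
   = 20860 / 365 = 57.2 yr

57.2 years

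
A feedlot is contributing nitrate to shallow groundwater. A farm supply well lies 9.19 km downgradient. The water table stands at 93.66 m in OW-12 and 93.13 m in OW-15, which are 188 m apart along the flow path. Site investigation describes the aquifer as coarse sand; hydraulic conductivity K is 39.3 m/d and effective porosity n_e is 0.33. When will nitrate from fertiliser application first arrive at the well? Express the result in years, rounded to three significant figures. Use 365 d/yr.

Hydraulic gradient i = (93.66 − 93.13) / 188 = 0.53 / 188 = 0.002819
Darcy flux q = K·i = 39.3 × 0.002819 = 0.1108 m/d
Average linear velocity = 0.1108 / 0.33 = 0.3357 m/d
L = 9.19 km = 9190 m
t = L / v = 9190 / 0.3357 = 27370 d
   = 27370 / 365 = 75.0 yr

75.0 years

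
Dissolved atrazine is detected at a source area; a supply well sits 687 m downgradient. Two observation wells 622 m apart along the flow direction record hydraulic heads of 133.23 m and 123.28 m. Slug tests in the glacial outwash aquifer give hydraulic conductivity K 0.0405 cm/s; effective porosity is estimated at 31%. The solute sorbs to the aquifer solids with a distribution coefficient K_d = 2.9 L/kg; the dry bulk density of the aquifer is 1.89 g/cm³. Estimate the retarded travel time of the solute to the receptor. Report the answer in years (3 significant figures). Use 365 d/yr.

Hydraulic gradient i = (133.23 − 123.28) / 622 = 9.95 / 622 = 0.01600
K = 0.0405 cm/s × 864 = 34.99 m/d
q = Ki = 34.99 × 0.01600 = 0.5598 m/d
v_s = q/n_e = 0.5598/0.31 = 1.806 m/d
Retardation R = 1 + ρ_b·K_d/n = 1 + 1.89×2.9/0.31 = 18.68
Contaminant velocity v_c = v/R = 1.806/18.68 = 0.09666 m/d
t = L/v_c = 687/0.09666 = 7107 d
   = 7107/365 = 19.5 yr

19.5 years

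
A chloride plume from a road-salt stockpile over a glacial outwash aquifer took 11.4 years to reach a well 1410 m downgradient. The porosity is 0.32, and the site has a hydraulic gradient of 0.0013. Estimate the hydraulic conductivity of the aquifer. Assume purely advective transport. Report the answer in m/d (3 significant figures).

t = 11.4 years = 4161 d
v = L / t = 1410 / 4161 = 0.3389 m/d
K = v · n / i = 0.3389 × 0.32 / 0.0013 = 83.4 m/d

83.4 m/d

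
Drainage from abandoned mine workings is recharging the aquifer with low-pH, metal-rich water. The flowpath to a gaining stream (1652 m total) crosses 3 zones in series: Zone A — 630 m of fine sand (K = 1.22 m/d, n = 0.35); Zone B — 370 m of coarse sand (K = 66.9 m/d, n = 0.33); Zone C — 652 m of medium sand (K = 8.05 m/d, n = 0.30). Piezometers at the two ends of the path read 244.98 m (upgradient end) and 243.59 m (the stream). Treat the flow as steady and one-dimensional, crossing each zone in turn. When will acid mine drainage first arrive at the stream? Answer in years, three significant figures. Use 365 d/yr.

640 years

Total head drop ΔH = 244.98 − 243.59 = 1.39 m
Continuity: the same q passes through each zone, so ΔH = q·Σ(L_j/K_j) — the zones act as resistances in series.
Σ(L/K) = 630/1.22 + 370/66.9 + 652/8.05 = 516.4 + 5.531 + 80.99 = 602.9 d
q = ΔH / Σ(L/K) = 1.39 / 602.9 = 0.002305 m/d (same in every zone)
Zone A: v = q/n = 0.002305/0.35 = 0.006587 m/d → t_A = 630/0.006587 = 95640 d
Zone B: v = q/n = 0.002305/0.33 = 0.006986 m/d → t_B = 370/0.006986 = 52960 d
Zone C: v = q/n = 0.002305/0.30 = 0.007685 m/d → t_C = 652/0.007685 = 84840 d
Total t = 95640 + 52960 + 84840 = 233400 d
   = 233400 / 365 = 640 yr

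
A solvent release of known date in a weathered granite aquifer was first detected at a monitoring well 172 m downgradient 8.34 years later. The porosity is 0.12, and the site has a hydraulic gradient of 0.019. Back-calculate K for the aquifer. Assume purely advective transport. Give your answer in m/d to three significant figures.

t = 8.34 years = 3044 d
v = L / t = 172 / 3044 = 0.05650 m/d
K = v · n / i = 0.05650 × 0.12 / 0.019 = 0.357 m/d

0.357 m/d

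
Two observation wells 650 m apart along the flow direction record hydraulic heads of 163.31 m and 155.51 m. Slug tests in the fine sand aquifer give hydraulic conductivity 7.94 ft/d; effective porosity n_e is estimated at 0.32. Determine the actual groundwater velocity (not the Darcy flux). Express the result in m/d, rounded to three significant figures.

Hydraulic gradient i = (163.31 − 155.51) / 650 = 7.80 / 650 = 0.01200
K = 7.94 ft/d × 0.3048 = 2.420 m/d
Specific discharge q = 2.420 × 0.01200 = 0.02904 m/d
Seepage velocity v = q / n = 0.02904 / 0.32 = 0.09075 m/d

0.0908 m/d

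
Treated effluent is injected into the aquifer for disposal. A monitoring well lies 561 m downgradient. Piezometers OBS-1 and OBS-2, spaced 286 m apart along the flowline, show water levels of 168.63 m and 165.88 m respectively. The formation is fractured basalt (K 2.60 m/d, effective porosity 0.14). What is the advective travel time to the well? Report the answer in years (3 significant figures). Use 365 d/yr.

Hydraulic gradient i = (168.63 − 165.88) / 286 = 2.75 / 286 = 0.009615
q = Ki = 2.60 × 0.009615 = 0.02500 m/d
Seepage velocity v = q / n = 0.02500 / 0.14 = 0.1786 m/d
t = L / v = 561 / 0.1786 = 3142 d
   = 3142 / 365 = 8.61 yr

8.61 years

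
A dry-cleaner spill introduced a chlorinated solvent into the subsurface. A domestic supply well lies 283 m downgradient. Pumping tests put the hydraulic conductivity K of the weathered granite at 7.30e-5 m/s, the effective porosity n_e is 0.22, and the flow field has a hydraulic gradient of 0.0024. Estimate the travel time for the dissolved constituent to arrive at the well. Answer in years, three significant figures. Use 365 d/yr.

K = 7.30e-5 m/s × 86400 s/d = 6.307 m/d
q = Ki = 6.307 × 0.0024 = 0.01514 m/d
Average linear velocity = 0.01514 / 0.22 = 0.06881 m/d
t = L / v = 283 / 0.06881 = 4113 d
   = 4113 / 365 = 11.3 yr

11.3 years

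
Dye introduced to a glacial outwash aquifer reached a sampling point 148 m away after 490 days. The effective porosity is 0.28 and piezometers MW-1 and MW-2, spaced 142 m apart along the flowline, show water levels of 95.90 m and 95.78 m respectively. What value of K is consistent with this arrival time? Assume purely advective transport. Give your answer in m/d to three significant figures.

100 m/d

Hydraulic gradient i = (95.90 − 95.78) / 142 = 0.12 / 142 = 8.451e-4
v = L / t = 148 / 490 = 0.3020 m/d
K = v · n / i = 0.3020 × 0.28 / 8.451e-4 = 100 m/d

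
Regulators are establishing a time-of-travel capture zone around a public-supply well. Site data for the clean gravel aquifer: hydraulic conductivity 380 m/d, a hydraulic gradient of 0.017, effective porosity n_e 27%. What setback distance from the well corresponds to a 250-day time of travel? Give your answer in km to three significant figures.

5.98 km

q = Ki = 380 × 0.017 = 6.460 m/d
v_s = q/n_e = 6.460/0.27 = 23.93 m/d
L = v × T = 23.93 × 250 = 5981 m
   = 5.98 km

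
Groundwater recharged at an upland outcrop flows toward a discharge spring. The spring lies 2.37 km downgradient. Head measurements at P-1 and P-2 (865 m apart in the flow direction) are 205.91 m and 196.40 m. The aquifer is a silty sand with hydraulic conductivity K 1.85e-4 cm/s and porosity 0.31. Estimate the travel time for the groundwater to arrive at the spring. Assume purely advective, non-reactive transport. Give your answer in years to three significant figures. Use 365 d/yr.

Hydraulic gradient i = (205.91 − 196.40) / 865 = 9.51 / 865 = 0.01099
K = 1.85e-4 cm/s × 864 = 0.1598 m/d
q = Ki = 0.1598 × 0.01099 = 0.001757 m/d
Seepage velocity v = q / n = 0.001757 / 0.31 = 0.005669 m/d
L = 2.37 km = 2370 m
t = L / v = 2370 / 0.005669 = 418100 d
   = 418100 / 365 = 1150 yr

1150 years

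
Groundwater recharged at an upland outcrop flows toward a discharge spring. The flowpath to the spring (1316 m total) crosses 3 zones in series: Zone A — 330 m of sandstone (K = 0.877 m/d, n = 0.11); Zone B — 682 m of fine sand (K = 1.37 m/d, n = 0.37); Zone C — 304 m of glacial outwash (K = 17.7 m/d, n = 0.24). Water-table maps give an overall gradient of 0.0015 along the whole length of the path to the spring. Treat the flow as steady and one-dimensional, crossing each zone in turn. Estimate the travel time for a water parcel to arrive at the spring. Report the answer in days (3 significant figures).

163000 days

For zones in series the flux q is common to all zones; the equivalent conductivity is the harmonic (thickness-weighted) mean, K_eq = L_total / Σ(L_j/K_j).
Σ(L/K) = 330/0.877 + 682/1.37 + 304/17.7 = 376.3 + 497.8 + 17.18 = 891.3 d
K_eq = L_total / Σ(L/K) = 1316 / 891.3 = 1.477 m/d
q = K_eq · i = 1.477 × 0.0015 = 0.002215 m/d (same in every zone)
Zone A: v = q/n = 0.002215/0.11 = 0.02013 m/d → t_A = 330/0.02013 = 16390 d
Zone B: v = q/n = 0.002215/0.37 = 0.005986 m/d → t_B = 682/0.005986 = 113900 d
Zone C: v = q/n = 0.002215/0.24 = 0.009228 m/d → t_C = 304/0.009228 = 32940 d
Total t = 16390 + 113900 + 32940 = 163300 d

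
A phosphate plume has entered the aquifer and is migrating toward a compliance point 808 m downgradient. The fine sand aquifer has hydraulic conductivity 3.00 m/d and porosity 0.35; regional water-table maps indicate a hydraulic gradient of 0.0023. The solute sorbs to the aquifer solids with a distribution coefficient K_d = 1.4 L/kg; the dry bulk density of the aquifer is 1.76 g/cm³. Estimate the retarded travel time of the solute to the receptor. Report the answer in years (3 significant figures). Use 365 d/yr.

903 years

q = Ki = 3.00 × 0.0023 = 0.006900 m/d
Average linear velocity = 0.006900 / 0.35 = 0.01971 m/d
Retardation R = 1 + ρ_b·K_d/n = 1 + 1.76×1.4/0.35 = 8.040
Contaminant velocity v_c = v/R = 0.01971/8.040 = 0.002452 m/d
t = L/v_c = 808/0.002452 = 329500 d
   = 329500/365 = 903 yr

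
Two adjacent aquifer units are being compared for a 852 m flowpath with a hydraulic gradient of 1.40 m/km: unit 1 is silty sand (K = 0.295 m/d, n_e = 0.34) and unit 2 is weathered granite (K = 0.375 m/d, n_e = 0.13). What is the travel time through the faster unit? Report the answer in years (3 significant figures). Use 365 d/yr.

578 years

Unit 1 (silty sand): v = 0.295×0.0014/0.34 = 0.001215 m/d, t = 852/0.001215 = 701400 d
Unit 2 (weathered granite): v = 0.375×0.0014/0.13 = 0.004038 m/d, t = 852/0.004038 = 211000 d
Faster: 211000 d / 365 = 578 yr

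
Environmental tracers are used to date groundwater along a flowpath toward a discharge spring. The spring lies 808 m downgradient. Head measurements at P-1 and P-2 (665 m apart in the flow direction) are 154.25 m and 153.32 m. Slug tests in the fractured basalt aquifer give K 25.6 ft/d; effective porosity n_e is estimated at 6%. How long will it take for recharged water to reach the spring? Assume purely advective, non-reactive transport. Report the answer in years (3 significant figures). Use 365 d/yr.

Hydraulic gradient i = (154.25 − 153.32) / 665 = 0.93 / 665 = 0.001398
K = 25.6 ft/d × 0.3048 = 7.803 m/d
q = Ki = 7.803 × 0.001398 = 0.01091 m/d
v_s = q/n_e = 0.01091/0.06 = 0.1819 m/d
t = L / v = 808 / 0.1819 = 4443 d
   = 4443 / 365 = 12.2 yr

12.2 years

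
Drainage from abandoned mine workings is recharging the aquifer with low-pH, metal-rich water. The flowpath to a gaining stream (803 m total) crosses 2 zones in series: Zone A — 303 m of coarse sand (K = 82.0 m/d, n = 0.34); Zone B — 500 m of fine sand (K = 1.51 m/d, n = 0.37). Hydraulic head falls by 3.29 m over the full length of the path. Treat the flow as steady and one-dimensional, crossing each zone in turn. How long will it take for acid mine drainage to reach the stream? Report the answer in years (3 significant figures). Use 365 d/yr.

Steady 1-D flow in series ⇒ the Darcy flux q is identical in every zone and the zone head losses add (resistances L/K in series).
Σ(L/K) = 303/82.0 + 500/1.51 = 3.695 + 331.1 = 334.8 d
q = ΔH / Σ(L/K) = 3.29 / 334.8 = 0.009826 m/d (same in every zone)
Zone A: v = q/n = 0.009826/0.34 = 0.02890 m/d → t_A = 303/0.02890 = 10480 d
Zone B: v = q/n = 0.009826/0.37 = 0.02656 m/d → t_B = 500/0.02656 = 18830 d
Total t = 10480 + 18830 = 29310 d
   = 29310 / 365 = 80.3 yr

80.3 years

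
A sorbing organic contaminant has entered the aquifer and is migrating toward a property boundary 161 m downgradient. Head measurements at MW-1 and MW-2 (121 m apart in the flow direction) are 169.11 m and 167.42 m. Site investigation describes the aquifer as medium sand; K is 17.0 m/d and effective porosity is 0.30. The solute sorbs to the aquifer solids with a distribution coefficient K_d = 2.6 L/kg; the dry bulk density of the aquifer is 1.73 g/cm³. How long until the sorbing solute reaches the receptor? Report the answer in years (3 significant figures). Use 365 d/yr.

8.91 years

Hydraulic gradient i = (169.11 − 167.42) / 121 = 1.69 / 121 = 0.01397
q = Ki = 17.0 × 0.01397 = 0.2374 m/d
Seepage velocity v = q / n = 0.2374 / 0.30 = 0.7915 m/d
Retardation R = 1 + ρ_b·K_d/n = 1 + 1.73×2.6/0.30 = 15.99
Contaminant velocity v_c = v/R = 0.7915/15.99 = 0.04949 m/d
t = L/v_c = 161/0.04949 = 3253 d
   = 3253/365 = 8.91 yr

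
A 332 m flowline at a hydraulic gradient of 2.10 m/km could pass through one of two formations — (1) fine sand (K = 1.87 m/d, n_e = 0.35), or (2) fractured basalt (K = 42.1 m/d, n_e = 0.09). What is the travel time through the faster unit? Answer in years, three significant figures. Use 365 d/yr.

Unit 1 (fine sand): v = 1.87×0.0021/0.35 = 0.01122 m/d, t = 332/0.01122 = 29590 d
Unit 2 (fractured basalt): v = 42.1×0.0021/0.09 = 0.9823 m/d, t = 332/0.9823 = 338.0 d
Faster: 338.0 d / 365 = 0.926 yr

0.926 years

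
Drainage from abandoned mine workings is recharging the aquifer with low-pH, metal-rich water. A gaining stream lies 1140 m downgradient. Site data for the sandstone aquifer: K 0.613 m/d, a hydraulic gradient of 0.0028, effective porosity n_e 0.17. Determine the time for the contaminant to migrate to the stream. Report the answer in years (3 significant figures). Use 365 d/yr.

q = Ki = 0.613 × 0.0028 = 0.001716 m/d
Seepage velocity v = q / n = 0.001716 / 0.17 = 0.01010 m/d
t = L / v = 1140 / 0.01010 = 112900 d
   = 112900 / 365 = 309 yr

309 years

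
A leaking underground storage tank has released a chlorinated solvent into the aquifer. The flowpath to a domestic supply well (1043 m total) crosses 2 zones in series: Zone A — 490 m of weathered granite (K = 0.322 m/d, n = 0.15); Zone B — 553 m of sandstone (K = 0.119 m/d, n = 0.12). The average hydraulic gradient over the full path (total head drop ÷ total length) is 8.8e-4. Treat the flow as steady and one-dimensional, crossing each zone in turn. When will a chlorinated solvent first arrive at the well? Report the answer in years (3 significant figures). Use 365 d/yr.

Steady 1-D flow in series ⇒ the Darcy flux q is identical in every zone and the zone head losses add (resistances L/K in series).
Σ(L/K) = 490/0.322 + 553/0.119 = 1522 + 4647 = 6169 d
K_eq = L_total / Σ(L/K) = 1043 / 6169 = 0.1691 m/d
q = K_eq · i = 0.1691 × 8.8e-4 = 1.488e-4 m/d (same in every zone)
Zone A: v = q/n = 1.488e-4/0.15 = 9.919e-4 m/d → t_A = 490/9.919e-4 = 494000 d
Zone B: v = q/n = 1.488e-4/0.12 = 0.001240 m/d → t_B = 553/0.001240 = 446000 d
Total t = 494000 + 446000 = 940000 d
   = 940000 / 365 = 2580 yr

2580 years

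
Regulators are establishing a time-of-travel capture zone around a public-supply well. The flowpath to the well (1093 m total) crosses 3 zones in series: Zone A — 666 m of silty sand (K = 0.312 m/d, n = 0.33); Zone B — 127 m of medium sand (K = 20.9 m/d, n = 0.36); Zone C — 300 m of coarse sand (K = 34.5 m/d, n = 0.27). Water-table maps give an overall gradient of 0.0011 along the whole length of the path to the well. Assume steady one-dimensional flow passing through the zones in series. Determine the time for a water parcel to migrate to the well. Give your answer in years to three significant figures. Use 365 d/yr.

1700 years

Steady 1-D flow in series ⇒ the Darcy flux q is identical in every zone and the zone head losses add (resistances L/K in series).
Σ(L/K) = 666/0.312 + 127/20.9 + 300/34.5 = 2135 + 6.077 + 8.696 = 2149 d
K_eq = L_total / Σ(L/K) = 1093 / 2149 = 0.5085 m/d
q = K_eq · i = 0.5085 × 0.0011 = 5.594e-4 m/d (same in every zone)
Zone A: v = q/n = 5.594e-4/0.33 = 0.001695 m/d → t_A = 666/0.001695 = 392900 d
Zone B: v = q/n = 5.594e-4/0.36 = 0.001554 m/d → t_B = 127/0.001554 = 81740 d
Zone C: v = q/n = 5.594e-4/0.27 = 0.002072 m/d → t_C = 300/0.002072 = 144800 d
Total t = 392900 + 81740 + 144800 = 619400 d
   = 619400 / 365 = 1700 yr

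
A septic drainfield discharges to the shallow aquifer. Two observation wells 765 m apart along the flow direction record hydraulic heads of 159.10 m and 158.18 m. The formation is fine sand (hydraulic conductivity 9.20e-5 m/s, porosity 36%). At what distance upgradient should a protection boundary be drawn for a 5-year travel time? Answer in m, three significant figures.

48.5 m

Hydraulic gradient i = (159.10 − 158.18) / 765 = 0.92 / 765 = 0.001203
K = 9.20e-5 m/s × 86400 s/d = 7.949 m/d
Darcy flux q = K·i = 7.949 × 0.001203 = 0.009559 m/d
v_s = q/n_e = 0.009559/0.36 = 0.02655 m/d
T = 5 yr × 365 = 1825 d
L = v × T = 0.02655 × 1825 = 48.46 m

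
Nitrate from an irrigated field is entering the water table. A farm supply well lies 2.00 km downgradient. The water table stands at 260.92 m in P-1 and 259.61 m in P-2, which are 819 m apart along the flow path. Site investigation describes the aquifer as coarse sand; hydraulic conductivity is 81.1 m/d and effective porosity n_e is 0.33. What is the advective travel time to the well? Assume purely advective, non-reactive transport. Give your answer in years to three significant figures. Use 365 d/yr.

Hydraulic gradient i = (260.92 − 259.61) / 819 = 1.31 / 819 = 0.001600
Specific discharge q = 81.1 × 0.001600 = 0.1297 m/d
Average linear velocity = 0.1297 / 0.33 = 0.3931 m/d
L = 2.00 km = 2000 m
t = L / v = 2000 / 0.3931 = 5088 d
   = 5088 / 365 = 13.9 yr

13.9 years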